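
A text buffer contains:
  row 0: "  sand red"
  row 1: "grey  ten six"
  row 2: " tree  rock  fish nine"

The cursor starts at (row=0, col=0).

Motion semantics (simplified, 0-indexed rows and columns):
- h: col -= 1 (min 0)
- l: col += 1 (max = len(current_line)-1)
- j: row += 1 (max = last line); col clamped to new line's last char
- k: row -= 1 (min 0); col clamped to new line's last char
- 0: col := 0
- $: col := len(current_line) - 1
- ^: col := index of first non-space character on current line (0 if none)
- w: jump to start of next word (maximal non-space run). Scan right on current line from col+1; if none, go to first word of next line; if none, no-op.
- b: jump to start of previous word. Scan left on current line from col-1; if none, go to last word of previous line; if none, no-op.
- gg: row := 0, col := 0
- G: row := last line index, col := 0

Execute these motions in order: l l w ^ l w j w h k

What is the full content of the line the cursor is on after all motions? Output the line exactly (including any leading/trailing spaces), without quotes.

Answer:   sand red

Derivation:
After 1 (l): row=0 col=1 char='_'
After 2 (l): row=0 col=2 char='s'
After 3 (w): row=0 col=7 char='r'
After 4 (^): row=0 col=2 char='s'
After 5 (l): row=0 col=3 char='a'
After 6 (w): row=0 col=7 char='r'
After 7 (j): row=1 col=7 char='e'
After 8 (w): row=1 col=10 char='s'
After 9 (h): row=1 col=9 char='_'
After 10 (k): row=0 col=9 char='d'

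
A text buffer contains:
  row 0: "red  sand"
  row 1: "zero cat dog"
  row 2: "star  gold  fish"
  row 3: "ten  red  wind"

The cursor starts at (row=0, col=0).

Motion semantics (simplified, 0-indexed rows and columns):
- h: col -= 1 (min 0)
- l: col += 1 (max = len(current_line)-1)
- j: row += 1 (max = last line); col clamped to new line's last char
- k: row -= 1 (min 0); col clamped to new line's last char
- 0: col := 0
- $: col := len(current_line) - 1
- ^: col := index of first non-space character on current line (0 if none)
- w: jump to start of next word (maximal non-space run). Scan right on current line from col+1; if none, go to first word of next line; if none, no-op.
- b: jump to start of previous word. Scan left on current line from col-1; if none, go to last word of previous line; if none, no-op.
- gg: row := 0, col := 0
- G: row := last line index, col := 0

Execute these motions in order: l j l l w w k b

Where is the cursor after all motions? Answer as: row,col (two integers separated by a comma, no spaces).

After 1 (l): row=0 col=1 char='e'
After 2 (j): row=1 col=1 char='e'
After 3 (l): row=1 col=2 char='r'
After 4 (l): row=1 col=3 char='o'
After 5 (w): row=1 col=5 char='c'
After 6 (w): row=1 col=9 char='d'
After 7 (k): row=0 col=8 char='d'
After 8 (b): row=0 col=5 char='s'

Answer: 0,5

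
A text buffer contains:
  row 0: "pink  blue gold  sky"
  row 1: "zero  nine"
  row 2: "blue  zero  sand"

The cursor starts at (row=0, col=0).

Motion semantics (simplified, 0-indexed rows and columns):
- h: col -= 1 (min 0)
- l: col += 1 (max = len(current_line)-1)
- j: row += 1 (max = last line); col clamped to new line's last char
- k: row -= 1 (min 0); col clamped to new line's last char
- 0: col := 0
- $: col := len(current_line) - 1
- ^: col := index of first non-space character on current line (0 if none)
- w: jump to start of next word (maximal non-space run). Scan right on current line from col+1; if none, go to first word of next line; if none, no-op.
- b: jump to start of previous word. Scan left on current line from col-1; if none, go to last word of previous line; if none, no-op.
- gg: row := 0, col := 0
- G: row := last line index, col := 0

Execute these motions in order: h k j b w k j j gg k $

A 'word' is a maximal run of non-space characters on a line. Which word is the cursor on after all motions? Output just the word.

After 1 (h): row=0 col=0 char='p'
After 2 (k): row=0 col=0 char='p'
After 3 (j): row=1 col=0 char='z'
After 4 (b): row=0 col=17 char='s'
After 5 (w): row=1 col=0 char='z'
After 6 (k): row=0 col=0 char='p'
After 7 (j): row=1 col=0 char='z'
After 8 (j): row=2 col=0 char='b'
After 9 (gg): row=0 col=0 char='p'
After 10 (k): row=0 col=0 char='p'
After 11 ($): row=0 col=19 char='y'

Answer: sky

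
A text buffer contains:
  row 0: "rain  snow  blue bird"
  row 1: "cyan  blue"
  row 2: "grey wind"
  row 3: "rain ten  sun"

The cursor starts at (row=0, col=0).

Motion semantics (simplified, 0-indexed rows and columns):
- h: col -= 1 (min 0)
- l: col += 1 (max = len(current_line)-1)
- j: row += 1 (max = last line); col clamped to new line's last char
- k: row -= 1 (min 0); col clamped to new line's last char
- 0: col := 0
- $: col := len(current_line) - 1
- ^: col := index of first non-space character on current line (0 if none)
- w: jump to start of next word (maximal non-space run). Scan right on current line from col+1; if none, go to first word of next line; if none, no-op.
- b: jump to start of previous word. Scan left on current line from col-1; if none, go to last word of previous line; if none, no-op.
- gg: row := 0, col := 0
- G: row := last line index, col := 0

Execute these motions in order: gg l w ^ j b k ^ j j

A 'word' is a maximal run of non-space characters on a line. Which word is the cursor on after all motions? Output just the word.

After 1 (gg): row=0 col=0 char='r'
After 2 (l): row=0 col=1 char='a'
After 3 (w): row=0 col=6 char='s'
After 4 (^): row=0 col=0 char='r'
After 5 (j): row=1 col=0 char='c'
After 6 (b): row=0 col=17 char='b'
After 7 (k): row=0 col=17 char='b'
After 8 (^): row=0 col=0 char='r'
After 9 (j): row=1 col=0 char='c'
After 10 (j): row=2 col=0 char='g'

Answer: grey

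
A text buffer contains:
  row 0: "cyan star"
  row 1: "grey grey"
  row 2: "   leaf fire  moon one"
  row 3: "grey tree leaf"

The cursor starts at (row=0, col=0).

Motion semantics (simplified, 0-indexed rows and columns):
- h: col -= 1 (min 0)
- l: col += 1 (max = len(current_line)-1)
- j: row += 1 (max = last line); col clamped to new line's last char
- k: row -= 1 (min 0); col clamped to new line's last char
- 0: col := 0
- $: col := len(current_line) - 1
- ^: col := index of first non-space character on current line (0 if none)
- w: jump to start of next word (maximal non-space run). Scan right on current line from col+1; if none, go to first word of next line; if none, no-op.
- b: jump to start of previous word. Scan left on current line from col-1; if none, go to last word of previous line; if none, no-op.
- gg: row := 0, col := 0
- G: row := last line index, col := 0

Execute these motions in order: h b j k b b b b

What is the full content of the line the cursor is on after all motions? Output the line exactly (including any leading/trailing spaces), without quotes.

After 1 (h): row=0 col=0 char='c'
After 2 (b): row=0 col=0 char='c'
After 3 (j): row=1 col=0 char='g'
After 4 (k): row=0 col=0 char='c'
After 5 (b): row=0 col=0 char='c'
After 6 (b): row=0 col=0 char='c'
After 7 (b): row=0 col=0 char='c'
After 8 (b): row=0 col=0 char='c'

Answer: cyan star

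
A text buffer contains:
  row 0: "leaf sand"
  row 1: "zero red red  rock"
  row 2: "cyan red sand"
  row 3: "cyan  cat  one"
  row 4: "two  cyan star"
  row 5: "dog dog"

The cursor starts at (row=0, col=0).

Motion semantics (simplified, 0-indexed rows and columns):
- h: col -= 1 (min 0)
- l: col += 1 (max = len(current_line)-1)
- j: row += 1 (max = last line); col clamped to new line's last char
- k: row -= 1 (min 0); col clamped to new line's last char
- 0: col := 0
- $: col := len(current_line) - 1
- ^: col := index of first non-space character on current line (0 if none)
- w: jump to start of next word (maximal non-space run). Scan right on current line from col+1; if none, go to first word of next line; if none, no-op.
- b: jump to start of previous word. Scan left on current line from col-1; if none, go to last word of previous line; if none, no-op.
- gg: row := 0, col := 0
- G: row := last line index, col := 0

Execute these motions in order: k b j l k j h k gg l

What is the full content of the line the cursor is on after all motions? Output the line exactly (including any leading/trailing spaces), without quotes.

After 1 (k): row=0 col=0 char='l'
After 2 (b): row=0 col=0 char='l'
After 3 (j): row=1 col=0 char='z'
After 4 (l): row=1 col=1 char='e'
After 5 (k): row=0 col=1 char='e'
After 6 (j): row=1 col=1 char='e'
After 7 (h): row=1 col=0 char='z'
After 8 (k): row=0 col=0 char='l'
After 9 (gg): row=0 col=0 char='l'
After 10 (l): row=0 col=1 char='e'

Answer: leaf sand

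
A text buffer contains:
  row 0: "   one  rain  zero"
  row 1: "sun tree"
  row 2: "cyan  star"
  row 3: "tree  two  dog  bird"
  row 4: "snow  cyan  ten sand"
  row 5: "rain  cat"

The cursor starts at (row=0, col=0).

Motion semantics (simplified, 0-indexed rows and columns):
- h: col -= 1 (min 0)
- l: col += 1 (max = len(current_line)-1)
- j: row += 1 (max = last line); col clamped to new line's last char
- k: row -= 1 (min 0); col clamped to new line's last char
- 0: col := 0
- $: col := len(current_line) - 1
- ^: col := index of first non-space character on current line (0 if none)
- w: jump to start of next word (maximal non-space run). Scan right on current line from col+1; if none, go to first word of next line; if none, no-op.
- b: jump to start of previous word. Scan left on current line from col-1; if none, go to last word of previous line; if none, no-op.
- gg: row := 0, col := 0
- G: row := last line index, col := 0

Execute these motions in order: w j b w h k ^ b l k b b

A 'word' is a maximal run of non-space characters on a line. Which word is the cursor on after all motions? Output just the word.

Answer: one

Derivation:
After 1 (w): row=0 col=3 char='o'
After 2 (j): row=1 col=3 char='_'
After 3 (b): row=1 col=0 char='s'
After 4 (w): row=1 col=4 char='t'
After 5 (h): row=1 col=3 char='_'
After 6 (k): row=0 col=3 char='o'
After 7 (^): row=0 col=3 char='o'
After 8 (b): row=0 col=3 char='o'
After 9 (l): row=0 col=4 char='n'
After 10 (k): row=0 col=4 char='n'
After 11 (b): row=0 col=3 char='o'
After 12 (b): row=0 col=3 char='o'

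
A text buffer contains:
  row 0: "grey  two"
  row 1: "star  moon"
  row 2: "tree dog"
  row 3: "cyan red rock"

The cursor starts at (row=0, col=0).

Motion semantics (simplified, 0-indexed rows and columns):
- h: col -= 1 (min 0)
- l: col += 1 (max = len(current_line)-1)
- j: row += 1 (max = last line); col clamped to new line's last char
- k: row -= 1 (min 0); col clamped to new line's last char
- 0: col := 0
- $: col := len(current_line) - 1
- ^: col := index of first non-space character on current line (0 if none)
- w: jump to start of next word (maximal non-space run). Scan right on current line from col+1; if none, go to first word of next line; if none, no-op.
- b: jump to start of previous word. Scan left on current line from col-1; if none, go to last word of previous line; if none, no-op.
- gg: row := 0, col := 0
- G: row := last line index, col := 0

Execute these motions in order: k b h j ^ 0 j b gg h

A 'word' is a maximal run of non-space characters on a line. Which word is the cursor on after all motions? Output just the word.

Answer: grey

Derivation:
After 1 (k): row=0 col=0 char='g'
After 2 (b): row=0 col=0 char='g'
After 3 (h): row=0 col=0 char='g'
After 4 (j): row=1 col=0 char='s'
After 5 (^): row=1 col=0 char='s'
After 6 (0): row=1 col=0 char='s'
After 7 (j): row=2 col=0 char='t'
After 8 (b): row=1 col=6 char='m'
After 9 (gg): row=0 col=0 char='g'
After 10 (h): row=0 col=0 char='g'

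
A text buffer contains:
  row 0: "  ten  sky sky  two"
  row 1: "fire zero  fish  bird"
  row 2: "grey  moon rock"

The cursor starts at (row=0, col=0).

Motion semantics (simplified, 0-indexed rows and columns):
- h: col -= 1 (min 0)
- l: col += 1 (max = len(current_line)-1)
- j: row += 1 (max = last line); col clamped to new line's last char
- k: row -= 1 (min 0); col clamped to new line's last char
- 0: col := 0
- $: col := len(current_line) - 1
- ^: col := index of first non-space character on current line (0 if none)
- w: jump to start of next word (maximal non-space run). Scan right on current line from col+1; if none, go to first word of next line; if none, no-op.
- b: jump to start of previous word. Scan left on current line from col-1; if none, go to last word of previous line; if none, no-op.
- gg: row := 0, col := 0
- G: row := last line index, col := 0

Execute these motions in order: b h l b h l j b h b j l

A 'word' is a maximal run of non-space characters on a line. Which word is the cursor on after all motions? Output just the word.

Answer: bird

Derivation:
After 1 (b): row=0 col=0 char='_'
After 2 (h): row=0 col=0 char='_'
After 3 (l): row=0 col=1 char='_'
After 4 (b): row=0 col=1 char='_'
After 5 (h): row=0 col=0 char='_'
After 6 (l): row=0 col=1 char='_'
After 7 (j): row=1 col=1 char='i'
After 8 (b): row=1 col=0 char='f'
After 9 (h): row=1 col=0 char='f'
After 10 (b): row=0 col=16 char='t'
After 11 (j): row=1 col=16 char='_'
After 12 (l): row=1 col=17 char='b'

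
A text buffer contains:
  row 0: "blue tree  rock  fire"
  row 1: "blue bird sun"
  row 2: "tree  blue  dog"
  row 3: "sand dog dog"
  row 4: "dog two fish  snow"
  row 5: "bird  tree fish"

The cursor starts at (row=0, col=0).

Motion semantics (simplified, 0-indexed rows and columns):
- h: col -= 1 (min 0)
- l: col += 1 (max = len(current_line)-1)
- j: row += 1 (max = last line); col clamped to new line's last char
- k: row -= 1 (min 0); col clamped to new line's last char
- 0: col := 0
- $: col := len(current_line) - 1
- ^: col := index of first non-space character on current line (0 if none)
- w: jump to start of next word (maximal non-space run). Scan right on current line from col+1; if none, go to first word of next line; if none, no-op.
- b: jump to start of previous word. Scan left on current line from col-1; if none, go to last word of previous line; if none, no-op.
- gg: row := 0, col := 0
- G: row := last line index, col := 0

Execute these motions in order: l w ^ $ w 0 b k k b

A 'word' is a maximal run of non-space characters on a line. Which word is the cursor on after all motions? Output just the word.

Answer: rock

Derivation:
After 1 (l): row=0 col=1 char='l'
After 2 (w): row=0 col=5 char='t'
After 3 (^): row=0 col=0 char='b'
After 4 ($): row=0 col=20 char='e'
After 5 (w): row=1 col=0 char='b'
After 6 (0): row=1 col=0 char='b'
After 7 (b): row=0 col=17 char='f'
After 8 (k): row=0 col=17 char='f'
After 9 (k): row=0 col=17 char='f'
After 10 (b): row=0 col=11 char='r'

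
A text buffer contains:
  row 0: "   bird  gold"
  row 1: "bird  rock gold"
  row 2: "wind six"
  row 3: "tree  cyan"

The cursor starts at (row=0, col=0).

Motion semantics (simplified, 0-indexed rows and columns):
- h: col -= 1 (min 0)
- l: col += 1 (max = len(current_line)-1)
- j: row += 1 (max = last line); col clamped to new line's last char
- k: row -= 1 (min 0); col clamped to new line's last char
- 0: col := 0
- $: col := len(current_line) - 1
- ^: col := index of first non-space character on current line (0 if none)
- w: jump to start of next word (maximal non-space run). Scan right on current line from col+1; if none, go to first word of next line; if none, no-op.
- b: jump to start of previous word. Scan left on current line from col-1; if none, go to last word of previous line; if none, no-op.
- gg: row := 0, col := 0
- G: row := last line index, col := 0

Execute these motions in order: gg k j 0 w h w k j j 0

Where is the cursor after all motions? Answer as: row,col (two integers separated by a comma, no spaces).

After 1 (gg): row=0 col=0 char='_'
After 2 (k): row=0 col=0 char='_'
After 3 (j): row=1 col=0 char='b'
After 4 (0): row=1 col=0 char='b'
After 5 (w): row=1 col=6 char='r'
After 6 (h): row=1 col=5 char='_'
After 7 (w): row=1 col=6 char='r'
After 8 (k): row=0 col=6 char='d'
After 9 (j): row=1 col=6 char='r'
After 10 (j): row=2 col=6 char='i'
After 11 (0): row=2 col=0 char='w'

Answer: 2,0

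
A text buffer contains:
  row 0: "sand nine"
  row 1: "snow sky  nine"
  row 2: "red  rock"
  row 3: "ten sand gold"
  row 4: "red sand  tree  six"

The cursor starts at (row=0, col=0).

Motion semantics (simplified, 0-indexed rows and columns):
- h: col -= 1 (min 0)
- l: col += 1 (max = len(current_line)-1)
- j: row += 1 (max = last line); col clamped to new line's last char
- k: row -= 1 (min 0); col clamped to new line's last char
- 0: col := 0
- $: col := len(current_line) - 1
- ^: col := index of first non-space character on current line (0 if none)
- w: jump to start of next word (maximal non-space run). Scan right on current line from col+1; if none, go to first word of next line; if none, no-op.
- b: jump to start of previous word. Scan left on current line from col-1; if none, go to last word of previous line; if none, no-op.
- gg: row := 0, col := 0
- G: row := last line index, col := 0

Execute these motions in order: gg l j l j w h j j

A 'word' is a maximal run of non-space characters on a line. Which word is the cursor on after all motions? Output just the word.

After 1 (gg): row=0 col=0 char='s'
After 2 (l): row=0 col=1 char='a'
After 3 (j): row=1 col=1 char='n'
After 4 (l): row=1 col=2 char='o'
After 5 (j): row=2 col=2 char='d'
After 6 (w): row=2 col=5 char='r'
After 7 (h): row=2 col=4 char='_'
After 8 (j): row=3 col=4 char='s'
After 9 (j): row=4 col=4 char='s'

Answer: sand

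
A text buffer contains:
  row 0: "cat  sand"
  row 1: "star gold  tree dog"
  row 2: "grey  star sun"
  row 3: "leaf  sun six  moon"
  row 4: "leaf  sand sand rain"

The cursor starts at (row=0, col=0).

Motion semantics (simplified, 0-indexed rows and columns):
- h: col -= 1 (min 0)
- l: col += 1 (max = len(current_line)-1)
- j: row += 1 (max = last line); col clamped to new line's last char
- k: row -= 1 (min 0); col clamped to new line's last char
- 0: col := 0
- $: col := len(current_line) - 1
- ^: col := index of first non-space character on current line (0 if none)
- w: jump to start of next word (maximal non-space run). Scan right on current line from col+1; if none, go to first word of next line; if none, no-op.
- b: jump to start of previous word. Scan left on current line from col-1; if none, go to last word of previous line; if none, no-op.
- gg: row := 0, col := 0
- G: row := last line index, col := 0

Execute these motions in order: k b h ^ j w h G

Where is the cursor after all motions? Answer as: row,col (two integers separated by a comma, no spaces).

Answer: 4,0

Derivation:
After 1 (k): row=0 col=0 char='c'
After 2 (b): row=0 col=0 char='c'
After 3 (h): row=0 col=0 char='c'
After 4 (^): row=0 col=0 char='c'
After 5 (j): row=1 col=0 char='s'
After 6 (w): row=1 col=5 char='g'
After 7 (h): row=1 col=4 char='_'
After 8 (G): row=4 col=0 char='l'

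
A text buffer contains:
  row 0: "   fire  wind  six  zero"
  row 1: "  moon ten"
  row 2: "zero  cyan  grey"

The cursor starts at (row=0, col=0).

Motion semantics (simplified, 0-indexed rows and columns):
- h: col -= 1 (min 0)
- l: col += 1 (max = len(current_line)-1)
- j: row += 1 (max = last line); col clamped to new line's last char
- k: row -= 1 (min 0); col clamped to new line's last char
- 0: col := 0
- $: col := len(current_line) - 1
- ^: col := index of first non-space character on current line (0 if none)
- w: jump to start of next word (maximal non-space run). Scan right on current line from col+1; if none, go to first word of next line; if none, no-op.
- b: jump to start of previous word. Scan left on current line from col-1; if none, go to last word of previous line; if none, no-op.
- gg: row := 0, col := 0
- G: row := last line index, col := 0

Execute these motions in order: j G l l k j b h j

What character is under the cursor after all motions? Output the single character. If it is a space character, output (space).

Answer: z

Derivation:
After 1 (j): row=1 col=0 char='_'
After 2 (G): row=2 col=0 char='z'
After 3 (l): row=2 col=1 char='e'
After 4 (l): row=2 col=2 char='r'
After 5 (k): row=1 col=2 char='m'
After 6 (j): row=2 col=2 char='r'
After 7 (b): row=2 col=0 char='z'
After 8 (h): row=2 col=0 char='z'
After 9 (j): row=2 col=0 char='z'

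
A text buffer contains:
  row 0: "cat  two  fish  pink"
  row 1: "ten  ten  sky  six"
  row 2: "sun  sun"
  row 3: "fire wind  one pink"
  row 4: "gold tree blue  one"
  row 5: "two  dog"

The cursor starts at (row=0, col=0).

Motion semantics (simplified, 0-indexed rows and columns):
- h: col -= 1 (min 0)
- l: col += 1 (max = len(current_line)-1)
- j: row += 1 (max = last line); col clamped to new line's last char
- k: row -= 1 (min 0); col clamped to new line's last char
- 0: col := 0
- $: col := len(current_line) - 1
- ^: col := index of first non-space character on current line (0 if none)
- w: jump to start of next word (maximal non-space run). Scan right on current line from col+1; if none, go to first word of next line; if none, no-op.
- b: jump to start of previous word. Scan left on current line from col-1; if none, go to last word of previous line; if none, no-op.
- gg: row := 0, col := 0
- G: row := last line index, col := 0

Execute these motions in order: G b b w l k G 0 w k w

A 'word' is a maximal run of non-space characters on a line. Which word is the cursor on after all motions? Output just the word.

After 1 (G): row=5 col=0 char='t'
After 2 (b): row=4 col=16 char='o'
After 3 (b): row=4 col=10 char='b'
After 4 (w): row=4 col=16 char='o'
After 5 (l): row=4 col=17 char='n'
After 6 (k): row=3 col=17 char='n'
After 7 (G): row=5 col=0 char='t'
After 8 (0): row=5 col=0 char='t'
After 9 (w): row=5 col=5 char='d'
After 10 (k): row=4 col=5 char='t'
After 11 (w): row=4 col=10 char='b'

Answer: blue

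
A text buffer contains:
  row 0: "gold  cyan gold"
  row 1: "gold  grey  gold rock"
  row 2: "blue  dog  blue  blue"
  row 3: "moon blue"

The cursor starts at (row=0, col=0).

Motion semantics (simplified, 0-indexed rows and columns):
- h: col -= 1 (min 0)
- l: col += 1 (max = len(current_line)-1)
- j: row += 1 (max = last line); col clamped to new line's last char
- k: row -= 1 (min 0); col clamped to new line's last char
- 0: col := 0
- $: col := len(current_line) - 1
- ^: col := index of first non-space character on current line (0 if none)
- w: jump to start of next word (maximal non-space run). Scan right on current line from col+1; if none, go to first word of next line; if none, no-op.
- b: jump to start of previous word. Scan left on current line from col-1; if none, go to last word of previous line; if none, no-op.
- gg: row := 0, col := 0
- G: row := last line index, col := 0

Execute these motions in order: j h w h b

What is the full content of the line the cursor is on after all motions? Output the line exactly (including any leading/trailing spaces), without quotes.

After 1 (j): row=1 col=0 char='g'
After 2 (h): row=1 col=0 char='g'
After 3 (w): row=1 col=6 char='g'
After 4 (h): row=1 col=5 char='_'
After 5 (b): row=1 col=0 char='g'

Answer: gold  grey  gold rock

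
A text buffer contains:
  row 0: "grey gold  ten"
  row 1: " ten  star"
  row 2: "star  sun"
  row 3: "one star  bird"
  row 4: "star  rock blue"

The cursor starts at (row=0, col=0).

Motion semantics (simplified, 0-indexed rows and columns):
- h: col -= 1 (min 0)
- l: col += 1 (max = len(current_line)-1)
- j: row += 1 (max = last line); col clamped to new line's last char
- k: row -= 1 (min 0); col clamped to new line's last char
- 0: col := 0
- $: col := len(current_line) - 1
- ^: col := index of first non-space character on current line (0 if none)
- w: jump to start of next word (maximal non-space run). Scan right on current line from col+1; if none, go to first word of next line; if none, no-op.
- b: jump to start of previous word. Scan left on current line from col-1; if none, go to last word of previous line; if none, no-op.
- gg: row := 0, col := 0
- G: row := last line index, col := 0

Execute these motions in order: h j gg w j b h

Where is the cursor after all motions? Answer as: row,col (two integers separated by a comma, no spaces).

After 1 (h): row=0 col=0 char='g'
After 2 (j): row=1 col=0 char='_'
After 3 (gg): row=0 col=0 char='g'
After 4 (w): row=0 col=5 char='g'
After 5 (j): row=1 col=5 char='_'
After 6 (b): row=1 col=1 char='t'
After 7 (h): row=1 col=0 char='_'

Answer: 1,0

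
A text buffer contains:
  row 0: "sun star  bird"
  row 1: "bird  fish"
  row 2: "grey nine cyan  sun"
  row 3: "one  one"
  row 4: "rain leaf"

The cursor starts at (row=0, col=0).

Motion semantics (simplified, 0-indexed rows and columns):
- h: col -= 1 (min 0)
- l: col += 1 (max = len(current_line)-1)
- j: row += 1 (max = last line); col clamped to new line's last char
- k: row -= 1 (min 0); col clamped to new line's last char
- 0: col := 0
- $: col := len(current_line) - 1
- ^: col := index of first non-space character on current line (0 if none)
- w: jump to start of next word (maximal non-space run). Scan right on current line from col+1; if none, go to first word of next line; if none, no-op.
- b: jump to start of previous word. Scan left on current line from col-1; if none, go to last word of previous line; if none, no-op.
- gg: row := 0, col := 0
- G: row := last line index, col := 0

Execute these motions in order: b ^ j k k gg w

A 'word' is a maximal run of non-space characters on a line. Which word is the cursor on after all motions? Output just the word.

Answer: star

Derivation:
After 1 (b): row=0 col=0 char='s'
After 2 (^): row=0 col=0 char='s'
After 3 (j): row=1 col=0 char='b'
After 4 (k): row=0 col=0 char='s'
After 5 (k): row=0 col=0 char='s'
After 6 (gg): row=0 col=0 char='s'
After 7 (w): row=0 col=4 char='s'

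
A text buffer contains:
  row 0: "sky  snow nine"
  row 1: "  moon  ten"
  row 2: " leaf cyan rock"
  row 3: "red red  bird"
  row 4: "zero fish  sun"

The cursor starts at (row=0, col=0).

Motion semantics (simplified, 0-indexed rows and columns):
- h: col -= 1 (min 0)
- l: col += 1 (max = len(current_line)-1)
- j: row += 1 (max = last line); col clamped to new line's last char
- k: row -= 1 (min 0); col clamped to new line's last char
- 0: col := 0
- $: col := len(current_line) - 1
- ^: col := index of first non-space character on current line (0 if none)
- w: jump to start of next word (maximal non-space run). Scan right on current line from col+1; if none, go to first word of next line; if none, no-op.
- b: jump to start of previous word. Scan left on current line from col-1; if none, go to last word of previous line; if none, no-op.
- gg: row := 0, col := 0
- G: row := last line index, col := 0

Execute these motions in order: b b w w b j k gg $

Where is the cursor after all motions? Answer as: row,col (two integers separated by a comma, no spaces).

After 1 (b): row=0 col=0 char='s'
After 2 (b): row=0 col=0 char='s'
After 3 (w): row=0 col=5 char='s'
After 4 (w): row=0 col=10 char='n'
After 5 (b): row=0 col=5 char='s'
After 6 (j): row=1 col=5 char='n'
After 7 (k): row=0 col=5 char='s'
After 8 (gg): row=0 col=0 char='s'
After 9 ($): row=0 col=13 char='e'

Answer: 0,13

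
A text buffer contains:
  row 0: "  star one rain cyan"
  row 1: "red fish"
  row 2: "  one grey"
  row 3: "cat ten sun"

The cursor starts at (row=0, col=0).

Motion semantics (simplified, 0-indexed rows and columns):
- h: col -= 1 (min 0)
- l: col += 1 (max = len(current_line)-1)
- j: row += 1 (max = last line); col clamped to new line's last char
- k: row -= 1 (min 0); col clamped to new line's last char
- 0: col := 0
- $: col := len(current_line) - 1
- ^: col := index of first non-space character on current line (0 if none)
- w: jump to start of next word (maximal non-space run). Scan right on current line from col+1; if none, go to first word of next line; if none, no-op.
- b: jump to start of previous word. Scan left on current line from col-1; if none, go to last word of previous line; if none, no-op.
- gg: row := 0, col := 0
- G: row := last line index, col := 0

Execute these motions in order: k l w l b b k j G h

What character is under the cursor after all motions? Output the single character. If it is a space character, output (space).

Answer: c

Derivation:
After 1 (k): row=0 col=0 char='_'
After 2 (l): row=0 col=1 char='_'
After 3 (w): row=0 col=2 char='s'
After 4 (l): row=0 col=3 char='t'
After 5 (b): row=0 col=2 char='s'
After 6 (b): row=0 col=2 char='s'
After 7 (k): row=0 col=2 char='s'
After 8 (j): row=1 col=2 char='d'
After 9 (G): row=3 col=0 char='c'
After 10 (h): row=3 col=0 char='c'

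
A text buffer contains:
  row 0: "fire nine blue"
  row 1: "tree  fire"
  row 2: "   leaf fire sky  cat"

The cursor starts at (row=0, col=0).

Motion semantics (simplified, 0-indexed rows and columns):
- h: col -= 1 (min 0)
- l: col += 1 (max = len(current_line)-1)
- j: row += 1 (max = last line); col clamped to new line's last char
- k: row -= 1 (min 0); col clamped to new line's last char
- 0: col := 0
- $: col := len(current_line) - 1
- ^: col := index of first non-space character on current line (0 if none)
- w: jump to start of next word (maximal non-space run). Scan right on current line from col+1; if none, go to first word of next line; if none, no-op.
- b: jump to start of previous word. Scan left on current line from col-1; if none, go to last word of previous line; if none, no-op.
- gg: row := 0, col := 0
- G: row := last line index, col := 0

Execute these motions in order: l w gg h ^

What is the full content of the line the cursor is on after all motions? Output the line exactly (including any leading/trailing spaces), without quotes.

After 1 (l): row=0 col=1 char='i'
After 2 (w): row=0 col=5 char='n'
After 3 (gg): row=0 col=0 char='f'
After 4 (h): row=0 col=0 char='f'
After 5 (^): row=0 col=0 char='f'

Answer: fire nine blue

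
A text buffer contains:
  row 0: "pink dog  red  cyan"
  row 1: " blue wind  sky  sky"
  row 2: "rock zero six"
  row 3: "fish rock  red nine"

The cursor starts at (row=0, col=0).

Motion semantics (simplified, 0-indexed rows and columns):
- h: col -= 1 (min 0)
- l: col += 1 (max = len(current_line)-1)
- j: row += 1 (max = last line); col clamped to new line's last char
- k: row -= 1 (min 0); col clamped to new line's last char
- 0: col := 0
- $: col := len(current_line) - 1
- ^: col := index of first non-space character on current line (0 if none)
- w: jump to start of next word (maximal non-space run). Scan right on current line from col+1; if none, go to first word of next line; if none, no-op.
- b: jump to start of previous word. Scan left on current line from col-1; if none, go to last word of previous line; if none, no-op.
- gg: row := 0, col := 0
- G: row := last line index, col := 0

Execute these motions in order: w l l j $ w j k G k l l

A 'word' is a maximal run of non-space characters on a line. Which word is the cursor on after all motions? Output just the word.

Answer: rock

Derivation:
After 1 (w): row=0 col=5 char='d'
After 2 (l): row=0 col=6 char='o'
After 3 (l): row=0 col=7 char='g'
After 4 (j): row=1 col=7 char='i'
After 5 ($): row=1 col=19 char='y'
After 6 (w): row=2 col=0 char='r'
After 7 (j): row=3 col=0 char='f'
After 8 (k): row=2 col=0 char='r'
After 9 (G): row=3 col=0 char='f'
After 10 (k): row=2 col=0 char='r'
After 11 (l): row=2 col=1 char='o'
After 12 (l): row=2 col=2 char='c'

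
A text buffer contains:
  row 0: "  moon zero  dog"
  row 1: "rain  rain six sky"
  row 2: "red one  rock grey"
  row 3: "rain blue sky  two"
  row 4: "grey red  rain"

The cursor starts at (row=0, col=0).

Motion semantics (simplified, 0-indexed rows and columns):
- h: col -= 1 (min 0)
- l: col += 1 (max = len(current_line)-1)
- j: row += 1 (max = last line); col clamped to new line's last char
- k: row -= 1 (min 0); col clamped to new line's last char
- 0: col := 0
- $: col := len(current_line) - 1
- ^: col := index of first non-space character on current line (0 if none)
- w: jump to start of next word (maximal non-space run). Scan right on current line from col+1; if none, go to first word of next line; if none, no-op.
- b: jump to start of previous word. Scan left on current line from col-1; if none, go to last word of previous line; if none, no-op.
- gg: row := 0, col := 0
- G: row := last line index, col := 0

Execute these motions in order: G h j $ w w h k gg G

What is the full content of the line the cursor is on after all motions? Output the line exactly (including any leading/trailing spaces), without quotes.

Answer: grey red  rain

Derivation:
After 1 (G): row=4 col=0 char='g'
After 2 (h): row=4 col=0 char='g'
After 3 (j): row=4 col=0 char='g'
After 4 ($): row=4 col=13 char='n'
After 5 (w): row=4 col=13 char='n'
After 6 (w): row=4 col=13 char='n'
After 7 (h): row=4 col=12 char='i'
After 8 (k): row=3 col=12 char='y'
After 9 (gg): row=0 col=0 char='_'
After 10 (G): row=4 col=0 char='g'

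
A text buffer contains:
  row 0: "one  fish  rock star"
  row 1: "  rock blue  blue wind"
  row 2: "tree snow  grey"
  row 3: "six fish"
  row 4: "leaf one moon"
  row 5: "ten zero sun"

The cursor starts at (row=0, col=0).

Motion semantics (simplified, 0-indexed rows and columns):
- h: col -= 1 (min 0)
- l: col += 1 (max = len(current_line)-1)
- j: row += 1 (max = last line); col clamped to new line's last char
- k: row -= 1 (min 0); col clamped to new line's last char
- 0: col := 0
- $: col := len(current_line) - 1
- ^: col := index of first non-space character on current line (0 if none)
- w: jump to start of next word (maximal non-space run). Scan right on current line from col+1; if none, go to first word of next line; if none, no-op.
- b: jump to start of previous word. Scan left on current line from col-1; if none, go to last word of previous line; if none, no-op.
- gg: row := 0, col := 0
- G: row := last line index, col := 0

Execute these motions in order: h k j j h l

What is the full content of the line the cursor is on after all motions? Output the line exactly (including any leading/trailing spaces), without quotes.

Answer: tree snow  grey

Derivation:
After 1 (h): row=0 col=0 char='o'
After 2 (k): row=0 col=0 char='o'
After 3 (j): row=1 col=0 char='_'
After 4 (j): row=2 col=0 char='t'
After 5 (h): row=2 col=0 char='t'
After 6 (l): row=2 col=1 char='r'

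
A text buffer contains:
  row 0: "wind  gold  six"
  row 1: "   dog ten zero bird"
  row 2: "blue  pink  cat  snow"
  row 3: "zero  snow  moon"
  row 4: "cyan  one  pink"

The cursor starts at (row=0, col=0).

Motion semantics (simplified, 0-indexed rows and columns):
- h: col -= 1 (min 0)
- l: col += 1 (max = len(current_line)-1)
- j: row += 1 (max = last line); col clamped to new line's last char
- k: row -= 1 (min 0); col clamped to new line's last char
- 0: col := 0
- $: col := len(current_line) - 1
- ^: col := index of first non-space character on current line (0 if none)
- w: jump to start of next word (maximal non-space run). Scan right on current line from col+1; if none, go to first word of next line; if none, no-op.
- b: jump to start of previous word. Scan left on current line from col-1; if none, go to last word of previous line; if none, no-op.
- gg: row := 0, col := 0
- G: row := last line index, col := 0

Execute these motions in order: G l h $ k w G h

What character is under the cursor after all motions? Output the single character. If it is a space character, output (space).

Answer: c

Derivation:
After 1 (G): row=4 col=0 char='c'
After 2 (l): row=4 col=1 char='y'
After 3 (h): row=4 col=0 char='c'
After 4 ($): row=4 col=14 char='k'
After 5 (k): row=3 col=14 char='o'
After 6 (w): row=4 col=0 char='c'
After 7 (G): row=4 col=0 char='c'
After 8 (h): row=4 col=0 char='c'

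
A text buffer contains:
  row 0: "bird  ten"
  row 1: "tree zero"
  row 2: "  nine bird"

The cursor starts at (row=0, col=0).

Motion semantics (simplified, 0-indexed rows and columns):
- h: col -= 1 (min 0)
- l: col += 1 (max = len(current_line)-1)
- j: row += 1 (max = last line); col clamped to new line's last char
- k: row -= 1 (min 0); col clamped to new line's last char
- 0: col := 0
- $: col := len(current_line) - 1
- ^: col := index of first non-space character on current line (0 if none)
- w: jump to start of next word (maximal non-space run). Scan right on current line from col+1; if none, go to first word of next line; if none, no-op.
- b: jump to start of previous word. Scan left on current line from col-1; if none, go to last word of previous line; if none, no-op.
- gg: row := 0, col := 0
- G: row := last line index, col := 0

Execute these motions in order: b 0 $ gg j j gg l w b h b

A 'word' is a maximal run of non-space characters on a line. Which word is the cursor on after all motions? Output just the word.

After 1 (b): row=0 col=0 char='b'
After 2 (0): row=0 col=0 char='b'
After 3 ($): row=0 col=8 char='n'
After 4 (gg): row=0 col=0 char='b'
After 5 (j): row=1 col=0 char='t'
After 6 (j): row=2 col=0 char='_'
After 7 (gg): row=0 col=0 char='b'
After 8 (l): row=0 col=1 char='i'
After 9 (w): row=0 col=6 char='t'
After 10 (b): row=0 col=0 char='b'
After 11 (h): row=0 col=0 char='b'
After 12 (b): row=0 col=0 char='b'

Answer: bird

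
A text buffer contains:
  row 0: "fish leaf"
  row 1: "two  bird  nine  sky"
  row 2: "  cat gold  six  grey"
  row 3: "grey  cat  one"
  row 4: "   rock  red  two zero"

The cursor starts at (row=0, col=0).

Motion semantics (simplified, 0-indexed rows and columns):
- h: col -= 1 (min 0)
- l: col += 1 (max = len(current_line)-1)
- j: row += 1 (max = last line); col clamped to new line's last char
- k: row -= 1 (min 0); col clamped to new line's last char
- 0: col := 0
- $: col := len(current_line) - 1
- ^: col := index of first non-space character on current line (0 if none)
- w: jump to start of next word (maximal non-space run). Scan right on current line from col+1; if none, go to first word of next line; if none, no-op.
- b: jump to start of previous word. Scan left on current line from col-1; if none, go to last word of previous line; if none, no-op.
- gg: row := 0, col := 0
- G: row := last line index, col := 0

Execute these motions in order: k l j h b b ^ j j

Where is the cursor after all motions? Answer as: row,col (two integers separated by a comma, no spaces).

Answer: 2,0

Derivation:
After 1 (k): row=0 col=0 char='f'
After 2 (l): row=0 col=1 char='i'
After 3 (j): row=1 col=1 char='w'
After 4 (h): row=1 col=0 char='t'
After 5 (b): row=0 col=5 char='l'
After 6 (b): row=0 col=0 char='f'
After 7 (^): row=0 col=0 char='f'
After 8 (j): row=1 col=0 char='t'
After 9 (j): row=2 col=0 char='_'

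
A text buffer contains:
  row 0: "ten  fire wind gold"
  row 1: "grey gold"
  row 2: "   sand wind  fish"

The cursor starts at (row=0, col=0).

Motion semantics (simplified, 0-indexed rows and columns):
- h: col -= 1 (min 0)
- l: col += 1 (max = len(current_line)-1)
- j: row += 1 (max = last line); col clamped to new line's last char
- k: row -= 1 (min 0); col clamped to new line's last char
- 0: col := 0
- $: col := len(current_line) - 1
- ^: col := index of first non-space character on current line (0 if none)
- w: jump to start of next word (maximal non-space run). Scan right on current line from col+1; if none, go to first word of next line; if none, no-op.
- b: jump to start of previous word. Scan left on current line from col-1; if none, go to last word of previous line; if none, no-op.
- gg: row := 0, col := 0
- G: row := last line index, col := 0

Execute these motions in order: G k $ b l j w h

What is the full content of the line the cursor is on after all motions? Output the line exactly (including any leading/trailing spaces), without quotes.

Answer:    sand wind  fish

Derivation:
After 1 (G): row=2 col=0 char='_'
After 2 (k): row=1 col=0 char='g'
After 3 ($): row=1 col=8 char='d'
After 4 (b): row=1 col=5 char='g'
After 5 (l): row=1 col=6 char='o'
After 6 (j): row=2 col=6 char='d'
After 7 (w): row=2 col=8 char='w'
After 8 (h): row=2 col=7 char='_'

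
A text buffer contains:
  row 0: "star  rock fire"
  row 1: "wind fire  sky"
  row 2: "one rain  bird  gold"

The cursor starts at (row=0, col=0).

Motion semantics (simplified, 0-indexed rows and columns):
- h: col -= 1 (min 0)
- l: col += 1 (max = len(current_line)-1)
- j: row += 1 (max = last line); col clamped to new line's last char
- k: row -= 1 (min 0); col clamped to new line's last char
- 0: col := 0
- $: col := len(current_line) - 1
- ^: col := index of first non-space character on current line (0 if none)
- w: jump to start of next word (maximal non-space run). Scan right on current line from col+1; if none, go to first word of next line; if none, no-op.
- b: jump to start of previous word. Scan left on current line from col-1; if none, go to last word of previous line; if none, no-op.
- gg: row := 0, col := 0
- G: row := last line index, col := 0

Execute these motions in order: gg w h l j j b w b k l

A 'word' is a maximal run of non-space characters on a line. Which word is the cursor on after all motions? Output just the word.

After 1 (gg): row=0 col=0 char='s'
After 2 (w): row=0 col=6 char='r'
After 3 (h): row=0 col=5 char='_'
After 4 (l): row=0 col=6 char='r'
After 5 (j): row=1 col=6 char='i'
After 6 (j): row=2 col=6 char='i'
After 7 (b): row=2 col=4 char='r'
After 8 (w): row=2 col=10 char='b'
After 9 (b): row=2 col=4 char='r'
After 10 (k): row=1 col=4 char='_'
After 11 (l): row=1 col=5 char='f'

Answer: fire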